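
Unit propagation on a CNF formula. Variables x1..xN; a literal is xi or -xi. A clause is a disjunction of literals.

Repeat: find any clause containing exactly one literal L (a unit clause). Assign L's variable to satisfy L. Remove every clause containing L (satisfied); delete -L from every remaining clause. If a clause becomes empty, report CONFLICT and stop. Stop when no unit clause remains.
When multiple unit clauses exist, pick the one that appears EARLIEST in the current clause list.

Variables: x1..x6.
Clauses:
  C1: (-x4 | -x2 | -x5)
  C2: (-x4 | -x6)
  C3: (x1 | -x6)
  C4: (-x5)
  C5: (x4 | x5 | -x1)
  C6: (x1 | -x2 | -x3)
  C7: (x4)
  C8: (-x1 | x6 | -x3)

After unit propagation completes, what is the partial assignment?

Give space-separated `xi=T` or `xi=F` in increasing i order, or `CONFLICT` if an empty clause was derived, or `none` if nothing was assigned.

unit clause [-5] forces x5=F; simplify:
  drop 5 from [4, 5, -1] -> [4, -1]
  satisfied 2 clause(s); 6 remain; assigned so far: [5]
unit clause [4] forces x4=T; simplify:
  drop -4 from [-4, -6] -> [-6]
  satisfied 2 clause(s); 4 remain; assigned so far: [4, 5]
unit clause [-6] forces x6=F; simplify:
  drop 6 from [-1, 6, -3] -> [-1, -3]
  satisfied 2 clause(s); 2 remain; assigned so far: [4, 5, 6]

Answer: x4=T x5=F x6=F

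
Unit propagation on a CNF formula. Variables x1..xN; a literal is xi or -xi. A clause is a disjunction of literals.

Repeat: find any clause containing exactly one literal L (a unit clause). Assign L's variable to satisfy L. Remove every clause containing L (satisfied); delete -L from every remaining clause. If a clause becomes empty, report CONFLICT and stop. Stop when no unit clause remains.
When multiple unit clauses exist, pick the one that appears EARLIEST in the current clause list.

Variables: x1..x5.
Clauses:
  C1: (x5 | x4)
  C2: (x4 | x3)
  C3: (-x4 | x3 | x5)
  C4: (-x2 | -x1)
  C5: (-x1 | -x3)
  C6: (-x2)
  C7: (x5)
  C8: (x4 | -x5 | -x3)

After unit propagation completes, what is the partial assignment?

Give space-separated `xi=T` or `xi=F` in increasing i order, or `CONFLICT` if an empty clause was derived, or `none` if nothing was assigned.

Answer: x2=F x5=T

Derivation:
unit clause [-2] forces x2=F; simplify:
  satisfied 2 clause(s); 6 remain; assigned so far: [2]
unit clause [5] forces x5=T; simplify:
  drop -5 from [4, -5, -3] -> [4, -3]
  satisfied 3 clause(s); 3 remain; assigned so far: [2, 5]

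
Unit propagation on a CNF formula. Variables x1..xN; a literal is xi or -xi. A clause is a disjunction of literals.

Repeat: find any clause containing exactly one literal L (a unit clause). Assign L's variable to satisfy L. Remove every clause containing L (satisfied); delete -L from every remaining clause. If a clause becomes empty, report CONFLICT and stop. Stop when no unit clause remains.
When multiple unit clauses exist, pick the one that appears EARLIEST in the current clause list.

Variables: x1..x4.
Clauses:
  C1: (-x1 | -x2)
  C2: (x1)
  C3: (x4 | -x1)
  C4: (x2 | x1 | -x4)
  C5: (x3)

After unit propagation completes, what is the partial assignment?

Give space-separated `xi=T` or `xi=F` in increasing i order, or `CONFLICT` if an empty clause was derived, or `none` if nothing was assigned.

Answer: x1=T x2=F x3=T x4=T

Derivation:
unit clause [1] forces x1=T; simplify:
  drop -1 from [-1, -2] -> [-2]
  drop -1 from [4, -1] -> [4]
  satisfied 2 clause(s); 3 remain; assigned so far: [1]
unit clause [-2] forces x2=F; simplify:
  satisfied 1 clause(s); 2 remain; assigned so far: [1, 2]
unit clause [4] forces x4=T; simplify:
  satisfied 1 clause(s); 1 remain; assigned so far: [1, 2, 4]
unit clause [3] forces x3=T; simplify:
  satisfied 1 clause(s); 0 remain; assigned so far: [1, 2, 3, 4]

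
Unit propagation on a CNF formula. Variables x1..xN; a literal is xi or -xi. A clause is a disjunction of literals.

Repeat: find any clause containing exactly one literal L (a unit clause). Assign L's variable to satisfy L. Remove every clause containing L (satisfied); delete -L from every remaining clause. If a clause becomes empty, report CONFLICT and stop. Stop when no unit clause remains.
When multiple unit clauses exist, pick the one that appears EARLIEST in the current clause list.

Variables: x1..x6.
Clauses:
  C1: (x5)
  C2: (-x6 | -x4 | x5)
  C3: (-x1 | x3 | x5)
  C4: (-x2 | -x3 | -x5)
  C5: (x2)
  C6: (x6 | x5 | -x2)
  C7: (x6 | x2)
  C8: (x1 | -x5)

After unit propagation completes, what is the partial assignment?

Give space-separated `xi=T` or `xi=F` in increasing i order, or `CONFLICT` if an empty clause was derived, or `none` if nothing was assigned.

unit clause [5] forces x5=T; simplify:
  drop -5 from [-2, -3, -5] -> [-2, -3]
  drop -5 from [1, -5] -> [1]
  satisfied 4 clause(s); 4 remain; assigned so far: [5]
unit clause [2] forces x2=T; simplify:
  drop -2 from [-2, -3] -> [-3]
  satisfied 2 clause(s); 2 remain; assigned so far: [2, 5]
unit clause [-3] forces x3=F; simplify:
  satisfied 1 clause(s); 1 remain; assigned so far: [2, 3, 5]
unit clause [1] forces x1=T; simplify:
  satisfied 1 clause(s); 0 remain; assigned so far: [1, 2, 3, 5]

Answer: x1=T x2=T x3=F x5=T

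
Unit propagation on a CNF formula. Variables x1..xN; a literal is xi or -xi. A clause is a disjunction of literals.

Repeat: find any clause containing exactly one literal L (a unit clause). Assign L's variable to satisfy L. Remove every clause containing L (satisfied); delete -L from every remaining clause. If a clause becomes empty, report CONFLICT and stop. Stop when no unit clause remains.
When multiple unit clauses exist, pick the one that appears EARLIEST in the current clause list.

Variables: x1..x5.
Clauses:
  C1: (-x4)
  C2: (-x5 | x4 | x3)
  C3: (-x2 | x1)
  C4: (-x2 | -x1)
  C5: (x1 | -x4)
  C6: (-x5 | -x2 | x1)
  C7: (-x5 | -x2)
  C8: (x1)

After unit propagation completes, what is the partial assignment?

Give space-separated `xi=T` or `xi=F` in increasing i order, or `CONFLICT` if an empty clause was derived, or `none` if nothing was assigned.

Answer: x1=T x2=F x4=F

Derivation:
unit clause [-4] forces x4=F; simplify:
  drop 4 from [-5, 4, 3] -> [-5, 3]
  satisfied 2 clause(s); 6 remain; assigned so far: [4]
unit clause [1] forces x1=T; simplify:
  drop -1 from [-2, -1] -> [-2]
  satisfied 3 clause(s); 3 remain; assigned so far: [1, 4]
unit clause [-2] forces x2=F; simplify:
  satisfied 2 clause(s); 1 remain; assigned so far: [1, 2, 4]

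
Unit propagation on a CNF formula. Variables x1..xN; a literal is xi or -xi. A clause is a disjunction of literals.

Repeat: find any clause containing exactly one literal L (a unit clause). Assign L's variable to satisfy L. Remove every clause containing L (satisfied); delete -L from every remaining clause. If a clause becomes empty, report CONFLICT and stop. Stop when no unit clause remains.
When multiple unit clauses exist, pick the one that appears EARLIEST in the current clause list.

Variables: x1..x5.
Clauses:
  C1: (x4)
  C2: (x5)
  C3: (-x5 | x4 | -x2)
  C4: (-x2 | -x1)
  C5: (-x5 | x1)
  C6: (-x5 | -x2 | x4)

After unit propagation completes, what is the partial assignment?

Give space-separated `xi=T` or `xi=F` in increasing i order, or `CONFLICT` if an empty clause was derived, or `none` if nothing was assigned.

Answer: x1=T x2=F x4=T x5=T

Derivation:
unit clause [4] forces x4=T; simplify:
  satisfied 3 clause(s); 3 remain; assigned so far: [4]
unit clause [5] forces x5=T; simplify:
  drop -5 from [-5, 1] -> [1]
  satisfied 1 clause(s); 2 remain; assigned so far: [4, 5]
unit clause [1] forces x1=T; simplify:
  drop -1 from [-2, -1] -> [-2]
  satisfied 1 clause(s); 1 remain; assigned so far: [1, 4, 5]
unit clause [-2] forces x2=F; simplify:
  satisfied 1 clause(s); 0 remain; assigned so far: [1, 2, 4, 5]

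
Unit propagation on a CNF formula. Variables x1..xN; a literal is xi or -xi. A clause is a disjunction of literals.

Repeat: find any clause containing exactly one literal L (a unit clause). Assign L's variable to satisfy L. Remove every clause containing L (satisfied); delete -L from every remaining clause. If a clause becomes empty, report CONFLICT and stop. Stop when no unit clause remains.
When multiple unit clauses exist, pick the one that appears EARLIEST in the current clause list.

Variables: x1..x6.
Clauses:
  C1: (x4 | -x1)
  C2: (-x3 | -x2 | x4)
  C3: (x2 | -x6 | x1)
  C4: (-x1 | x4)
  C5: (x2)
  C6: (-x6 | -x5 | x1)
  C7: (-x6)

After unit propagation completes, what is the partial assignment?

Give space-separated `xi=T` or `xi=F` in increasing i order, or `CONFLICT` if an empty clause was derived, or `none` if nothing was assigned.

unit clause [2] forces x2=T; simplify:
  drop -2 from [-3, -2, 4] -> [-3, 4]
  satisfied 2 clause(s); 5 remain; assigned so far: [2]
unit clause [-6] forces x6=F; simplify:
  satisfied 2 clause(s); 3 remain; assigned so far: [2, 6]

Answer: x2=T x6=F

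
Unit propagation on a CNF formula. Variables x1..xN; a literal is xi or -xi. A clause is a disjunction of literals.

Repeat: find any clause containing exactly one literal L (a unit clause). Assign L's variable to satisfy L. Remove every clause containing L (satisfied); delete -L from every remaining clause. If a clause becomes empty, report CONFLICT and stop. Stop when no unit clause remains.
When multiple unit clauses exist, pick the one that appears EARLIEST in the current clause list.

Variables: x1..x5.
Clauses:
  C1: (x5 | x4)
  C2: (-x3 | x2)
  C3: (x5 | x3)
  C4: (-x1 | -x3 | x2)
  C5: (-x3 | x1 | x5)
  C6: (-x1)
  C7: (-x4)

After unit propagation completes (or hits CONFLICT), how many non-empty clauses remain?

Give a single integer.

unit clause [-1] forces x1=F; simplify:
  drop 1 from [-3, 1, 5] -> [-3, 5]
  satisfied 2 clause(s); 5 remain; assigned so far: [1]
unit clause [-4] forces x4=F; simplify:
  drop 4 from [5, 4] -> [5]
  satisfied 1 clause(s); 4 remain; assigned so far: [1, 4]
unit clause [5] forces x5=T; simplify:
  satisfied 3 clause(s); 1 remain; assigned so far: [1, 4, 5]

Answer: 1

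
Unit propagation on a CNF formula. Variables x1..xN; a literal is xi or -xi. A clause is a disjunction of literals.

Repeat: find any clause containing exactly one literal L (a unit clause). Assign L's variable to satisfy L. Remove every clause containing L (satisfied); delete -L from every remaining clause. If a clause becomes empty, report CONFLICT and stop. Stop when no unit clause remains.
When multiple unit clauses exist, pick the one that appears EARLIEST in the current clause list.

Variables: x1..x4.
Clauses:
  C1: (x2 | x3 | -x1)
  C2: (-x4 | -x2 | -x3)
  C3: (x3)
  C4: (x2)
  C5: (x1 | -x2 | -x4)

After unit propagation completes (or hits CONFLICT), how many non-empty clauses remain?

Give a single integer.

unit clause [3] forces x3=T; simplify:
  drop -3 from [-4, -2, -3] -> [-4, -2]
  satisfied 2 clause(s); 3 remain; assigned so far: [3]
unit clause [2] forces x2=T; simplify:
  drop -2 from [-4, -2] -> [-4]
  drop -2 from [1, -2, -4] -> [1, -4]
  satisfied 1 clause(s); 2 remain; assigned so far: [2, 3]
unit clause [-4] forces x4=F; simplify:
  satisfied 2 clause(s); 0 remain; assigned so far: [2, 3, 4]

Answer: 0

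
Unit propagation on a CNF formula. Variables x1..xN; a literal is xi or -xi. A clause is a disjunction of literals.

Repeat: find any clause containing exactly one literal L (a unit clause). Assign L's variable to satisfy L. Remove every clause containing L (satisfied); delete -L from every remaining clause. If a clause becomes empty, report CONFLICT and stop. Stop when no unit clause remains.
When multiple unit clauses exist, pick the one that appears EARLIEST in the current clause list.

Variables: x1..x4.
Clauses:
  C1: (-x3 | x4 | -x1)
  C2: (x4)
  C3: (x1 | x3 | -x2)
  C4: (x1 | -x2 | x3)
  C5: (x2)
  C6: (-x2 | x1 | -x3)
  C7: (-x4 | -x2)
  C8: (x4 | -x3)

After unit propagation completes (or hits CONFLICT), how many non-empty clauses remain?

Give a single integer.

Answer: 3

Derivation:
unit clause [4] forces x4=T; simplify:
  drop -4 from [-4, -2] -> [-2]
  satisfied 3 clause(s); 5 remain; assigned so far: [4]
unit clause [2] forces x2=T; simplify:
  drop -2 from [1, 3, -2] -> [1, 3]
  drop -2 from [1, -2, 3] -> [1, 3]
  drop -2 from [-2, 1, -3] -> [1, -3]
  drop -2 from [-2] -> [] (empty!)
  satisfied 1 clause(s); 4 remain; assigned so far: [2, 4]
CONFLICT (empty clause)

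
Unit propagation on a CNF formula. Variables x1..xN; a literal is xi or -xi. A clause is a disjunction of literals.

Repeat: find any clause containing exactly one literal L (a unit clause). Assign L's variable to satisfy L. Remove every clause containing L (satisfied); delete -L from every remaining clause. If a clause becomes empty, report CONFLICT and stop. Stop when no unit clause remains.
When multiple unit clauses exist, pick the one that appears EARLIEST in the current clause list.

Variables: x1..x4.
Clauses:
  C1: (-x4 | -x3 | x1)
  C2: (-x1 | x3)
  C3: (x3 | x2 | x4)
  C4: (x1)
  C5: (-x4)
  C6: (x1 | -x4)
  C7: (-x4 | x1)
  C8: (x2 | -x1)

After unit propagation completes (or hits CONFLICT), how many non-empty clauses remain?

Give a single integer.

Answer: 0

Derivation:
unit clause [1] forces x1=T; simplify:
  drop -1 from [-1, 3] -> [3]
  drop -1 from [2, -1] -> [2]
  satisfied 4 clause(s); 4 remain; assigned so far: [1]
unit clause [3] forces x3=T; simplify:
  satisfied 2 clause(s); 2 remain; assigned so far: [1, 3]
unit clause [-4] forces x4=F; simplify:
  satisfied 1 clause(s); 1 remain; assigned so far: [1, 3, 4]
unit clause [2] forces x2=T; simplify:
  satisfied 1 clause(s); 0 remain; assigned so far: [1, 2, 3, 4]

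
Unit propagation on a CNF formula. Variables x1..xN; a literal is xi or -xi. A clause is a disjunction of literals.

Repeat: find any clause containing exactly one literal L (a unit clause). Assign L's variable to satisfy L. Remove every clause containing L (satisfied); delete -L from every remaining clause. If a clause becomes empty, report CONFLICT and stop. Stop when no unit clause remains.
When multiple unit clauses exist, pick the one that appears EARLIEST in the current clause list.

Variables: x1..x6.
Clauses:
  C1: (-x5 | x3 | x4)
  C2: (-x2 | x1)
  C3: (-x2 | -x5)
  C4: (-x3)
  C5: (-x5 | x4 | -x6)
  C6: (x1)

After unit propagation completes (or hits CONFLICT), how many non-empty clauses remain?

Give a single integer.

unit clause [-3] forces x3=F; simplify:
  drop 3 from [-5, 3, 4] -> [-5, 4]
  satisfied 1 clause(s); 5 remain; assigned so far: [3]
unit clause [1] forces x1=T; simplify:
  satisfied 2 clause(s); 3 remain; assigned so far: [1, 3]

Answer: 3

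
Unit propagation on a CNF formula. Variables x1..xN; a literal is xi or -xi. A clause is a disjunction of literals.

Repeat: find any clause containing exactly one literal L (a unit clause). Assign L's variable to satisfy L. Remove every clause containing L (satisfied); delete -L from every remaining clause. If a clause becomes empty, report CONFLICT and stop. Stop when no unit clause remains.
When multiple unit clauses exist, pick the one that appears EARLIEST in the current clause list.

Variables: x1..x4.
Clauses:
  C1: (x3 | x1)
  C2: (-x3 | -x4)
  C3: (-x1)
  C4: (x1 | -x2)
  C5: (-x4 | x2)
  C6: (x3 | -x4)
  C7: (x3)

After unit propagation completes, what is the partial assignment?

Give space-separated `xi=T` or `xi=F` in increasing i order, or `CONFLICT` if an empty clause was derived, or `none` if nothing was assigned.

Answer: x1=F x2=F x3=T x4=F

Derivation:
unit clause [-1] forces x1=F; simplify:
  drop 1 from [3, 1] -> [3]
  drop 1 from [1, -2] -> [-2]
  satisfied 1 clause(s); 6 remain; assigned so far: [1]
unit clause [3] forces x3=T; simplify:
  drop -3 from [-3, -4] -> [-4]
  satisfied 3 clause(s); 3 remain; assigned so far: [1, 3]
unit clause [-4] forces x4=F; simplify:
  satisfied 2 clause(s); 1 remain; assigned so far: [1, 3, 4]
unit clause [-2] forces x2=F; simplify:
  satisfied 1 clause(s); 0 remain; assigned so far: [1, 2, 3, 4]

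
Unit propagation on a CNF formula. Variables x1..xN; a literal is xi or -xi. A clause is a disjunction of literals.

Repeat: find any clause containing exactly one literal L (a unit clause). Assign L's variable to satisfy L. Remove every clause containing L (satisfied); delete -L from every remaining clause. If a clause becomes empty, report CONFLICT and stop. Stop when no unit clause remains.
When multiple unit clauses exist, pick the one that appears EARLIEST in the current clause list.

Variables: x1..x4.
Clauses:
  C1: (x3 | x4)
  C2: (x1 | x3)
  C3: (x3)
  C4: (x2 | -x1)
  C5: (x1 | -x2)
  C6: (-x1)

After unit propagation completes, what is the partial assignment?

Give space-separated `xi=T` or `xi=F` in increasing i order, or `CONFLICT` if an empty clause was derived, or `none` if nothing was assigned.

unit clause [3] forces x3=T; simplify:
  satisfied 3 clause(s); 3 remain; assigned so far: [3]
unit clause [-1] forces x1=F; simplify:
  drop 1 from [1, -2] -> [-2]
  satisfied 2 clause(s); 1 remain; assigned so far: [1, 3]
unit clause [-2] forces x2=F; simplify:
  satisfied 1 clause(s); 0 remain; assigned so far: [1, 2, 3]

Answer: x1=F x2=F x3=T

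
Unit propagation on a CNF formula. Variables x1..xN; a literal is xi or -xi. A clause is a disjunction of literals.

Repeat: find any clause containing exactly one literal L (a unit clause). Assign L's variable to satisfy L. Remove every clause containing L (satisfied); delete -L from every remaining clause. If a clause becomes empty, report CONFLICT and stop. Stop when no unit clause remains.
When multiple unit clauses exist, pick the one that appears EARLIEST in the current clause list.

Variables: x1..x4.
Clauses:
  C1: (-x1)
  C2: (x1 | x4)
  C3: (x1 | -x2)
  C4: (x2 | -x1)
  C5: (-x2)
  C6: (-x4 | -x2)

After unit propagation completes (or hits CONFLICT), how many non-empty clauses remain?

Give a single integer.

unit clause [-1] forces x1=F; simplify:
  drop 1 from [1, 4] -> [4]
  drop 1 from [1, -2] -> [-2]
  satisfied 2 clause(s); 4 remain; assigned so far: [1]
unit clause [4] forces x4=T; simplify:
  drop -4 from [-4, -2] -> [-2]
  satisfied 1 clause(s); 3 remain; assigned so far: [1, 4]
unit clause [-2] forces x2=F; simplify:
  satisfied 3 clause(s); 0 remain; assigned so far: [1, 2, 4]

Answer: 0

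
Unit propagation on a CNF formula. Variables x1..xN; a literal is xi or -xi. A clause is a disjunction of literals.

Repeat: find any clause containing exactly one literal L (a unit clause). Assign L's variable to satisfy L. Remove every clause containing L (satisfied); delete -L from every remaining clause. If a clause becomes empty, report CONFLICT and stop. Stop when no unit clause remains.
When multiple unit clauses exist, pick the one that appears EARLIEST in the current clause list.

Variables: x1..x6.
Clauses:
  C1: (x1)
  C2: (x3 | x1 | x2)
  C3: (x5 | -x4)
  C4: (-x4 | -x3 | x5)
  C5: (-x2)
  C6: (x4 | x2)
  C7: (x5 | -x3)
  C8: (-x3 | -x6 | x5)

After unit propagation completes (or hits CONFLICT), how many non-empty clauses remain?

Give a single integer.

unit clause [1] forces x1=T; simplify:
  satisfied 2 clause(s); 6 remain; assigned so far: [1]
unit clause [-2] forces x2=F; simplify:
  drop 2 from [4, 2] -> [4]
  satisfied 1 clause(s); 5 remain; assigned so far: [1, 2]
unit clause [4] forces x4=T; simplify:
  drop -4 from [5, -4] -> [5]
  drop -4 from [-4, -3, 5] -> [-3, 5]
  satisfied 1 clause(s); 4 remain; assigned so far: [1, 2, 4]
unit clause [5] forces x5=T; simplify:
  satisfied 4 clause(s); 0 remain; assigned so far: [1, 2, 4, 5]

Answer: 0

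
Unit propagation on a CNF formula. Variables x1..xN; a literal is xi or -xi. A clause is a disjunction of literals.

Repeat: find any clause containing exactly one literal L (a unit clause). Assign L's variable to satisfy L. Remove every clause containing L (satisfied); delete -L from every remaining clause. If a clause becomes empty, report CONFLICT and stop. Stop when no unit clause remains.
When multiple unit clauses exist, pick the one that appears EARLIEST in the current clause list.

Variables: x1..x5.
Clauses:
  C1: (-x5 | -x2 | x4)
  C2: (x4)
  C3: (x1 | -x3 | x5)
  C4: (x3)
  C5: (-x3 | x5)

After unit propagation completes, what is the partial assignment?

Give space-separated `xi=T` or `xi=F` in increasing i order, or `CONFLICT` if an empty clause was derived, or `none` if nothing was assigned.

Answer: x3=T x4=T x5=T

Derivation:
unit clause [4] forces x4=T; simplify:
  satisfied 2 clause(s); 3 remain; assigned so far: [4]
unit clause [3] forces x3=T; simplify:
  drop -3 from [1, -3, 5] -> [1, 5]
  drop -3 from [-3, 5] -> [5]
  satisfied 1 clause(s); 2 remain; assigned so far: [3, 4]
unit clause [5] forces x5=T; simplify:
  satisfied 2 clause(s); 0 remain; assigned so far: [3, 4, 5]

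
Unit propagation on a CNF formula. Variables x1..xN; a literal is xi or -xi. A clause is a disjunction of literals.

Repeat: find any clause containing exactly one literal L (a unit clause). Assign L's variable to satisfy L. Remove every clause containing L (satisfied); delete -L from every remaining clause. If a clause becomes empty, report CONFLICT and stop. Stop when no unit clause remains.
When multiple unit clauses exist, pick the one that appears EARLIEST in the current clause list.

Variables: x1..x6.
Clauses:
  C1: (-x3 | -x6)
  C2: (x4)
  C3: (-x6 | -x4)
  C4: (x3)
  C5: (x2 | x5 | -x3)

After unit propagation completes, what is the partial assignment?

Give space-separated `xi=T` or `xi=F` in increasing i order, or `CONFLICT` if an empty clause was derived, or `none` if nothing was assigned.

unit clause [4] forces x4=T; simplify:
  drop -4 from [-6, -4] -> [-6]
  satisfied 1 clause(s); 4 remain; assigned so far: [4]
unit clause [-6] forces x6=F; simplify:
  satisfied 2 clause(s); 2 remain; assigned so far: [4, 6]
unit clause [3] forces x3=T; simplify:
  drop -3 from [2, 5, -3] -> [2, 5]
  satisfied 1 clause(s); 1 remain; assigned so far: [3, 4, 6]

Answer: x3=T x4=T x6=F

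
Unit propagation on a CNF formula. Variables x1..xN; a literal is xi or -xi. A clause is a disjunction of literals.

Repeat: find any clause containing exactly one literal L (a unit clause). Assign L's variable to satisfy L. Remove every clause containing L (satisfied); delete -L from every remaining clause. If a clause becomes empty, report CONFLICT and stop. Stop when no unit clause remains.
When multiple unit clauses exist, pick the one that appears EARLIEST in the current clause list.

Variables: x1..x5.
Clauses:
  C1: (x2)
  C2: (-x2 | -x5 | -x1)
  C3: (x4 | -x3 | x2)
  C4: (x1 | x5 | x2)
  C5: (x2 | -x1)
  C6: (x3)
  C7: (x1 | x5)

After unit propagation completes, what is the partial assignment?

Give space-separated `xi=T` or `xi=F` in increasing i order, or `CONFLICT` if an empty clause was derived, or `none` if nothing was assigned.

Answer: x2=T x3=T

Derivation:
unit clause [2] forces x2=T; simplify:
  drop -2 from [-2, -5, -1] -> [-5, -1]
  satisfied 4 clause(s); 3 remain; assigned so far: [2]
unit clause [3] forces x3=T; simplify:
  satisfied 1 clause(s); 2 remain; assigned so far: [2, 3]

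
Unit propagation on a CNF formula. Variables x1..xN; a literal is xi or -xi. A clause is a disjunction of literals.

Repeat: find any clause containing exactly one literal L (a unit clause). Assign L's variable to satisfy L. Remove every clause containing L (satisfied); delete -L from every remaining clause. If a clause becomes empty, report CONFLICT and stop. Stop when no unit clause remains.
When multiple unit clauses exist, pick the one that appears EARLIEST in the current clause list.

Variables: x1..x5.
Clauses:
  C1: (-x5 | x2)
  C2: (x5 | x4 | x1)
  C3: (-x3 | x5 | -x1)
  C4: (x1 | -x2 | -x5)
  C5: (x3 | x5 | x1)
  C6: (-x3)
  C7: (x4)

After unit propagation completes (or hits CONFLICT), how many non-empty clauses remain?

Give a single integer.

Answer: 3

Derivation:
unit clause [-3] forces x3=F; simplify:
  drop 3 from [3, 5, 1] -> [5, 1]
  satisfied 2 clause(s); 5 remain; assigned so far: [3]
unit clause [4] forces x4=T; simplify:
  satisfied 2 clause(s); 3 remain; assigned so far: [3, 4]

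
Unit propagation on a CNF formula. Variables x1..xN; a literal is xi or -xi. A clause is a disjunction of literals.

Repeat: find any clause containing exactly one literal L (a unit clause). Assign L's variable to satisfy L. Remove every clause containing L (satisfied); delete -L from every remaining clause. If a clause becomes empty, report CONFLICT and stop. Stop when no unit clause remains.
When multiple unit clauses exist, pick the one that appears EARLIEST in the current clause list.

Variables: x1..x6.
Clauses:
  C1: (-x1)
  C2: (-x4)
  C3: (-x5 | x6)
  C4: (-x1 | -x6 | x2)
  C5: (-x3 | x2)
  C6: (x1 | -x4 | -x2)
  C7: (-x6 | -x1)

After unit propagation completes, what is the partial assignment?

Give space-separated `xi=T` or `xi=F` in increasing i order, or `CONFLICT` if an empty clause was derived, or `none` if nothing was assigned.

unit clause [-1] forces x1=F; simplify:
  drop 1 from [1, -4, -2] -> [-4, -2]
  satisfied 3 clause(s); 4 remain; assigned so far: [1]
unit clause [-4] forces x4=F; simplify:
  satisfied 2 clause(s); 2 remain; assigned so far: [1, 4]

Answer: x1=F x4=F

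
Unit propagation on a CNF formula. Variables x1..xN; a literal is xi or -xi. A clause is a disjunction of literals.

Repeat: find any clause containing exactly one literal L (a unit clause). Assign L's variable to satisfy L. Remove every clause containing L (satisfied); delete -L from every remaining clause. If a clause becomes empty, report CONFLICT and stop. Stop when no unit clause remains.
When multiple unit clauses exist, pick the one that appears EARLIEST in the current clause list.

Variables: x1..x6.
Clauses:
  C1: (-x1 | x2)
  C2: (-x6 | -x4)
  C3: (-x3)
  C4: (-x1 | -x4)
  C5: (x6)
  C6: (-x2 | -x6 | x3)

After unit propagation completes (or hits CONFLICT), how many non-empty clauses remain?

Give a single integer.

Answer: 0

Derivation:
unit clause [-3] forces x3=F; simplify:
  drop 3 from [-2, -6, 3] -> [-2, -6]
  satisfied 1 clause(s); 5 remain; assigned so far: [3]
unit clause [6] forces x6=T; simplify:
  drop -6 from [-6, -4] -> [-4]
  drop -6 from [-2, -6] -> [-2]
  satisfied 1 clause(s); 4 remain; assigned so far: [3, 6]
unit clause [-4] forces x4=F; simplify:
  satisfied 2 clause(s); 2 remain; assigned so far: [3, 4, 6]
unit clause [-2] forces x2=F; simplify:
  drop 2 from [-1, 2] -> [-1]
  satisfied 1 clause(s); 1 remain; assigned so far: [2, 3, 4, 6]
unit clause [-1] forces x1=F; simplify:
  satisfied 1 clause(s); 0 remain; assigned so far: [1, 2, 3, 4, 6]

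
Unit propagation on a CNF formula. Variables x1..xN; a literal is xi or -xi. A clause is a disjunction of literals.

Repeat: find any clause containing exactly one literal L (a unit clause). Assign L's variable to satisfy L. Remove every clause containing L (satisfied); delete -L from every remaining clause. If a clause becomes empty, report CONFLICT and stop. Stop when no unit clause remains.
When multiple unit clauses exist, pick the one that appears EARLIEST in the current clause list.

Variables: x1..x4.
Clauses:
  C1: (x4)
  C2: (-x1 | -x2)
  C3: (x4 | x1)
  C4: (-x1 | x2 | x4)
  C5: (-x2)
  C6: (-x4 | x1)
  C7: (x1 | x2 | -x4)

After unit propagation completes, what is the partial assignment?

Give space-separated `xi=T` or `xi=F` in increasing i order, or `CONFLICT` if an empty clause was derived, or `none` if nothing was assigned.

unit clause [4] forces x4=T; simplify:
  drop -4 from [-4, 1] -> [1]
  drop -4 from [1, 2, -4] -> [1, 2]
  satisfied 3 clause(s); 4 remain; assigned so far: [4]
unit clause [-2] forces x2=F; simplify:
  drop 2 from [1, 2] -> [1]
  satisfied 2 clause(s); 2 remain; assigned so far: [2, 4]
unit clause [1] forces x1=T; simplify:
  satisfied 2 clause(s); 0 remain; assigned so far: [1, 2, 4]

Answer: x1=T x2=F x4=T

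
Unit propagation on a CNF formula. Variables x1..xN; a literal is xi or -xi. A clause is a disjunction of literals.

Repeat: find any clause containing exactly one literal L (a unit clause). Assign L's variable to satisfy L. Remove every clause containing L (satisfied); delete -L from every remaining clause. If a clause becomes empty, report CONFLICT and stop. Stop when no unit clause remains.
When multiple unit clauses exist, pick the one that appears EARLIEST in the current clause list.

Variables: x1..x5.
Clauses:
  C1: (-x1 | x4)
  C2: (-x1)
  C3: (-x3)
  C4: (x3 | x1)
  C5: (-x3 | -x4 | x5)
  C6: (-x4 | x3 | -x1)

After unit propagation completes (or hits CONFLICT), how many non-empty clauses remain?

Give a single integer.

Answer: 0

Derivation:
unit clause [-1] forces x1=F; simplify:
  drop 1 from [3, 1] -> [3]
  satisfied 3 clause(s); 3 remain; assigned so far: [1]
unit clause [-3] forces x3=F; simplify:
  drop 3 from [3] -> [] (empty!)
  satisfied 2 clause(s); 1 remain; assigned so far: [1, 3]
CONFLICT (empty clause)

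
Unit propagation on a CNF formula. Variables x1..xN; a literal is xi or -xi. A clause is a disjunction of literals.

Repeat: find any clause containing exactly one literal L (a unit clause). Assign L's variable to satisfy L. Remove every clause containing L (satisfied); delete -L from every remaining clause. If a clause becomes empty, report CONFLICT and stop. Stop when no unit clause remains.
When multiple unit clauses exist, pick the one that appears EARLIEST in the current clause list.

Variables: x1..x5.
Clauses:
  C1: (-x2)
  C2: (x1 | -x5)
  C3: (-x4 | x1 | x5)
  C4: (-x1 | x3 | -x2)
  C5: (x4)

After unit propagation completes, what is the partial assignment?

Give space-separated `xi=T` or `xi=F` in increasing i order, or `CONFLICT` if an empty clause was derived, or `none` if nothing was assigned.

unit clause [-2] forces x2=F; simplify:
  satisfied 2 clause(s); 3 remain; assigned so far: [2]
unit clause [4] forces x4=T; simplify:
  drop -4 from [-4, 1, 5] -> [1, 5]
  satisfied 1 clause(s); 2 remain; assigned so far: [2, 4]

Answer: x2=F x4=T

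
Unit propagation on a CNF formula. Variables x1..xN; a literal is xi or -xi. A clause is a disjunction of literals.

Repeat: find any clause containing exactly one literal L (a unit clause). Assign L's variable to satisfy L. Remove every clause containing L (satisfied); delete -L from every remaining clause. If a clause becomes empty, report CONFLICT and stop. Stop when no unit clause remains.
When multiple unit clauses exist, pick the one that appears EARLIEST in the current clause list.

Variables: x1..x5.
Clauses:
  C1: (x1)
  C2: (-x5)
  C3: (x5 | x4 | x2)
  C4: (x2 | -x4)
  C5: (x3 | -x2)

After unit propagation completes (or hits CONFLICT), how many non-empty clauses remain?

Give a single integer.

unit clause [1] forces x1=T; simplify:
  satisfied 1 clause(s); 4 remain; assigned so far: [1]
unit clause [-5] forces x5=F; simplify:
  drop 5 from [5, 4, 2] -> [4, 2]
  satisfied 1 clause(s); 3 remain; assigned so far: [1, 5]

Answer: 3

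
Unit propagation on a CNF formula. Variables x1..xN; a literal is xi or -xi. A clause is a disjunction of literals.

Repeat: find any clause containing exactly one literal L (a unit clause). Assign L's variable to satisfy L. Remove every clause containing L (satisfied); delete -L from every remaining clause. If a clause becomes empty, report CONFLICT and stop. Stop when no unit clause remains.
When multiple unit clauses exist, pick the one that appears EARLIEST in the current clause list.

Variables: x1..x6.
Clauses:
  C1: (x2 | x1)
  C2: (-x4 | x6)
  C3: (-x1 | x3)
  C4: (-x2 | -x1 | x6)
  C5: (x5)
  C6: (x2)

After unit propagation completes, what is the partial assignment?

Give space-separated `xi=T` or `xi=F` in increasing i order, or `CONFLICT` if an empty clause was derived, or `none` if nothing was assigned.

unit clause [5] forces x5=T; simplify:
  satisfied 1 clause(s); 5 remain; assigned so far: [5]
unit clause [2] forces x2=T; simplify:
  drop -2 from [-2, -1, 6] -> [-1, 6]
  satisfied 2 clause(s); 3 remain; assigned so far: [2, 5]

Answer: x2=T x5=T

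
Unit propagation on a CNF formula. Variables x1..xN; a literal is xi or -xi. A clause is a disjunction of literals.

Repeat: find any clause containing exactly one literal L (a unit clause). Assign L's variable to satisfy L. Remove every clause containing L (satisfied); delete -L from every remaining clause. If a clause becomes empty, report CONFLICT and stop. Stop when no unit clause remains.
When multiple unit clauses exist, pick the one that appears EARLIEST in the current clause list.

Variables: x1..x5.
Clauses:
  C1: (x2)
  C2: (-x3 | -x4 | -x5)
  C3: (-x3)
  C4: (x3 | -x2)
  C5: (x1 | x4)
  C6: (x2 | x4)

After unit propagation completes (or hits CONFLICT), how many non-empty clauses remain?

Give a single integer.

Answer: 1

Derivation:
unit clause [2] forces x2=T; simplify:
  drop -2 from [3, -2] -> [3]
  satisfied 2 clause(s); 4 remain; assigned so far: [2]
unit clause [-3] forces x3=F; simplify:
  drop 3 from [3] -> [] (empty!)
  satisfied 2 clause(s); 2 remain; assigned so far: [2, 3]
CONFLICT (empty clause)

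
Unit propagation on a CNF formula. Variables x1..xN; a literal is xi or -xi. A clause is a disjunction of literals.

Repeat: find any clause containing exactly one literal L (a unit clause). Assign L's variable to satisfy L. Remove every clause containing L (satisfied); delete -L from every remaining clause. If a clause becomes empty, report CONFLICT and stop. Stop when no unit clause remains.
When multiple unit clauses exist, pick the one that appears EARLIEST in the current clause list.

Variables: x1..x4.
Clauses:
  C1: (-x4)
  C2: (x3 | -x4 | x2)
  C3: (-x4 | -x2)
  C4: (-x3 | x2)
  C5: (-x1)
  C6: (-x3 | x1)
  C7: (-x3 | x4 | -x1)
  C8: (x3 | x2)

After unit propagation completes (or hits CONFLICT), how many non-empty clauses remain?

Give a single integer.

Answer: 0

Derivation:
unit clause [-4] forces x4=F; simplify:
  drop 4 from [-3, 4, -1] -> [-3, -1]
  satisfied 3 clause(s); 5 remain; assigned so far: [4]
unit clause [-1] forces x1=F; simplify:
  drop 1 from [-3, 1] -> [-3]
  satisfied 2 clause(s); 3 remain; assigned so far: [1, 4]
unit clause [-3] forces x3=F; simplify:
  drop 3 from [3, 2] -> [2]
  satisfied 2 clause(s); 1 remain; assigned so far: [1, 3, 4]
unit clause [2] forces x2=T; simplify:
  satisfied 1 clause(s); 0 remain; assigned so far: [1, 2, 3, 4]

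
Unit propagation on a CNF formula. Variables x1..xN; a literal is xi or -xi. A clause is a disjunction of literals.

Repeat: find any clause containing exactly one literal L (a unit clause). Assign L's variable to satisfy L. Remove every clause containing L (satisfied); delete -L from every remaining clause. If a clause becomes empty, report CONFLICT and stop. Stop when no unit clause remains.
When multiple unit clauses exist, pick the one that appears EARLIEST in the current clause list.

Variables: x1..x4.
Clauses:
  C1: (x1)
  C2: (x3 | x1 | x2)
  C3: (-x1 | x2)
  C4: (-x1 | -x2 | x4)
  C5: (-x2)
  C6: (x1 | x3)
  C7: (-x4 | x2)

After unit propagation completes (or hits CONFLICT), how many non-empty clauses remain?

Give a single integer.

unit clause [1] forces x1=T; simplify:
  drop -1 from [-1, 2] -> [2]
  drop -1 from [-1, -2, 4] -> [-2, 4]
  satisfied 3 clause(s); 4 remain; assigned so far: [1]
unit clause [2] forces x2=T; simplify:
  drop -2 from [-2, 4] -> [4]
  drop -2 from [-2] -> [] (empty!)
  satisfied 2 clause(s); 2 remain; assigned so far: [1, 2]
CONFLICT (empty clause)

Answer: 1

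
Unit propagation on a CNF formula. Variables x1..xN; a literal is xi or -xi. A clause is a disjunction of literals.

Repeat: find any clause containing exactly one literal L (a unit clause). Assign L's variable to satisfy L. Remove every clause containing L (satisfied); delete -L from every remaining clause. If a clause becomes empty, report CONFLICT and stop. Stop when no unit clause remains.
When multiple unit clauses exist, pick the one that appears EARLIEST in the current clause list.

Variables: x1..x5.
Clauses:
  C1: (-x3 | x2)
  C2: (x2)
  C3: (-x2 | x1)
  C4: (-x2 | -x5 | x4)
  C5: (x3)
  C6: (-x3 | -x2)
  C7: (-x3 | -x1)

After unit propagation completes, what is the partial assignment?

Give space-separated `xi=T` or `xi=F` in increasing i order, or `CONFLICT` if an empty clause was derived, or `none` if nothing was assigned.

Answer: CONFLICT

Derivation:
unit clause [2] forces x2=T; simplify:
  drop -2 from [-2, 1] -> [1]
  drop -2 from [-2, -5, 4] -> [-5, 4]
  drop -2 from [-3, -2] -> [-3]
  satisfied 2 clause(s); 5 remain; assigned so far: [2]
unit clause [1] forces x1=T; simplify:
  drop -1 from [-3, -1] -> [-3]
  satisfied 1 clause(s); 4 remain; assigned so far: [1, 2]
unit clause [3] forces x3=T; simplify:
  drop -3 from [-3] -> [] (empty!)
  drop -3 from [-3] -> [] (empty!)
  satisfied 1 clause(s); 3 remain; assigned so far: [1, 2, 3]
CONFLICT (empty clause)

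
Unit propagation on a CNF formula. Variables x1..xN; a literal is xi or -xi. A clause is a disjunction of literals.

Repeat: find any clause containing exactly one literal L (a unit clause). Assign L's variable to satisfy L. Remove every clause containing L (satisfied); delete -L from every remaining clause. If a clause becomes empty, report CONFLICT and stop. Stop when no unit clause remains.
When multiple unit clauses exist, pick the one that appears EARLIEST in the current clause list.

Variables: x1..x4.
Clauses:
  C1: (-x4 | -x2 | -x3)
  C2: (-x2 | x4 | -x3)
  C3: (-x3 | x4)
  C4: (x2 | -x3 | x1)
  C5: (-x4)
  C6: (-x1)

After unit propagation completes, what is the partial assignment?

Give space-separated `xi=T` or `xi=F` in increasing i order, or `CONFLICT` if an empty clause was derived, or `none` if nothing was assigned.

Answer: x1=F x3=F x4=F

Derivation:
unit clause [-4] forces x4=F; simplify:
  drop 4 from [-2, 4, -3] -> [-2, -3]
  drop 4 from [-3, 4] -> [-3]
  satisfied 2 clause(s); 4 remain; assigned so far: [4]
unit clause [-3] forces x3=F; simplify:
  satisfied 3 clause(s); 1 remain; assigned so far: [3, 4]
unit clause [-1] forces x1=F; simplify:
  satisfied 1 clause(s); 0 remain; assigned so far: [1, 3, 4]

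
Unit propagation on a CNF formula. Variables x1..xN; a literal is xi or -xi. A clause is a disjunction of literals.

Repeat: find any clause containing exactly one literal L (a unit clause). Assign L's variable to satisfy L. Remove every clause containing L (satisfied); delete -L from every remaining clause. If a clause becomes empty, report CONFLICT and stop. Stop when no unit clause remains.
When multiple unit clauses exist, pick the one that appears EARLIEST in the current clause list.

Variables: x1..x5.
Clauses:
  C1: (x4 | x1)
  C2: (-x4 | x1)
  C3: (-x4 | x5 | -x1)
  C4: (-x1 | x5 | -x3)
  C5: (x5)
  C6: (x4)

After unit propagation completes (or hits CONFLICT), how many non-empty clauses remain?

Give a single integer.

unit clause [5] forces x5=T; simplify:
  satisfied 3 clause(s); 3 remain; assigned so far: [5]
unit clause [4] forces x4=T; simplify:
  drop -4 from [-4, 1] -> [1]
  satisfied 2 clause(s); 1 remain; assigned so far: [4, 5]
unit clause [1] forces x1=T; simplify:
  satisfied 1 clause(s); 0 remain; assigned so far: [1, 4, 5]

Answer: 0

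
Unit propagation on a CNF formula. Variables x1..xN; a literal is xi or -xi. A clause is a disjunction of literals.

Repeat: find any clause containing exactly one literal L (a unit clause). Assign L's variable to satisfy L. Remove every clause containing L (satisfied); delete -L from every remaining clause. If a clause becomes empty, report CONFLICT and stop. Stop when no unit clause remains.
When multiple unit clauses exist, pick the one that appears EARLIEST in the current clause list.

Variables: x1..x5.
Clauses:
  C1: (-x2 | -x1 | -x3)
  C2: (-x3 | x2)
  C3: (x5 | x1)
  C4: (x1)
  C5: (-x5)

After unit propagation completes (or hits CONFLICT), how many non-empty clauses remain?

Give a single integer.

Answer: 2

Derivation:
unit clause [1] forces x1=T; simplify:
  drop -1 from [-2, -1, -3] -> [-2, -3]
  satisfied 2 clause(s); 3 remain; assigned so far: [1]
unit clause [-5] forces x5=F; simplify:
  satisfied 1 clause(s); 2 remain; assigned so far: [1, 5]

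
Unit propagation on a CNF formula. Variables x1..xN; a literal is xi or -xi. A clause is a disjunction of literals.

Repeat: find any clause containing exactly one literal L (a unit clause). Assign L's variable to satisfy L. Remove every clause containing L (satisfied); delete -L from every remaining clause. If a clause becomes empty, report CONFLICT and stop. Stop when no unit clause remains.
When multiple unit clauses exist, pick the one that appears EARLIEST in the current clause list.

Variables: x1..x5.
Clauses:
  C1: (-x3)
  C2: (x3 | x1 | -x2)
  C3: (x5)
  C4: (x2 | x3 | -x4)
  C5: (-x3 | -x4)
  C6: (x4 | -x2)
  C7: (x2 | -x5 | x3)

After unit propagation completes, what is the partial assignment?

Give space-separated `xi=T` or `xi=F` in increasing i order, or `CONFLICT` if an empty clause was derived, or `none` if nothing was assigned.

Answer: x1=T x2=T x3=F x4=T x5=T

Derivation:
unit clause [-3] forces x3=F; simplify:
  drop 3 from [3, 1, -2] -> [1, -2]
  drop 3 from [2, 3, -4] -> [2, -4]
  drop 3 from [2, -5, 3] -> [2, -5]
  satisfied 2 clause(s); 5 remain; assigned so far: [3]
unit clause [5] forces x5=T; simplify:
  drop -5 from [2, -5] -> [2]
  satisfied 1 clause(s); 4 remain; assigned so far: [3, 5]
unit clause [2] forces x2=T; simplify:
  drop -2 from [1, -2] -> [1]
  drop -2 from [4, -2] -> [4]
  satisfied 2 clause(s); 2 remain; assigned so far: [2, 3, 5]
unit clause [1] forces x1=T; simplify:
  satisfied 1 clause(s); 1 remain; assigned so far: [1, 2, 3, 5]
unit clause [4] forces x4=T; simplify:
  satisfied 1 clause(s); 0 remain; assigned so far: [1, 2, 3, 4, 5]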